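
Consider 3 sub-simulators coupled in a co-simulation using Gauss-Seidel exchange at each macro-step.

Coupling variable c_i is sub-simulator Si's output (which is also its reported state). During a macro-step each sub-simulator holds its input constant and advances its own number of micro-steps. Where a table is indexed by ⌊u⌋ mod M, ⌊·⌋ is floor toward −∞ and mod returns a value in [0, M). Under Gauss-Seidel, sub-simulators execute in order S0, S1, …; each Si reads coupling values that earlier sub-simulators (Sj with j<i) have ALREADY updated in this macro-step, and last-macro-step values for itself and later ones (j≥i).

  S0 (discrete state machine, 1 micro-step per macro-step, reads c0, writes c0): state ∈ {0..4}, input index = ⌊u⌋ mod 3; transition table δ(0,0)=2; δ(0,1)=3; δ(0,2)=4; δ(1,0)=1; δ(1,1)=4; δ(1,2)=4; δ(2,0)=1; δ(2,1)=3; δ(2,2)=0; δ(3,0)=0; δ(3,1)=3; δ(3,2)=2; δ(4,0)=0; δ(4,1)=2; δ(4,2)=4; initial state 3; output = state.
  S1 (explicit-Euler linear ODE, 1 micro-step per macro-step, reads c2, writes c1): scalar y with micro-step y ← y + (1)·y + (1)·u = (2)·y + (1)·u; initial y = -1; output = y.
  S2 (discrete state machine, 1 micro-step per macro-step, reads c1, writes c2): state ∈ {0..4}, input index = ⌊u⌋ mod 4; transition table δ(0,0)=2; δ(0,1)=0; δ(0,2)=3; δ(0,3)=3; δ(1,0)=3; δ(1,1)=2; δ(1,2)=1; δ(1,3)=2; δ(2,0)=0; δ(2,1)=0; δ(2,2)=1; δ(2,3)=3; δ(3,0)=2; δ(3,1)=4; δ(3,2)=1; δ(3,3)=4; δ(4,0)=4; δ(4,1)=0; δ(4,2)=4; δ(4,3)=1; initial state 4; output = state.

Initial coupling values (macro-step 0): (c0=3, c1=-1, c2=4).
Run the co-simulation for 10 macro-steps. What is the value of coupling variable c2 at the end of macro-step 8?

macro 1: S0 reads c0=3 → after 1×micro: 0; S1 reads c2=4 → after 1×micro: 2; S2 reads c1=2 → after 1×micro: 4 ⇒ (c0=0, c1=2, c2=4)
macro 2: S0 reads c0=0 → after 1×micro: 2; S1 reads c2=4 → after 1×micro: 8; S2 reads c1=8 → after 1×micro: 4 ⇒ (c0=2, c1=8, c2=4)
macro 3: S0 reads c0=2 → after 1×micro: 0; S1 reads c2=4 → after 1×micro: 20; S2 reads c1=20 → after 1×micro: 4 ⇒ (c0=0, c1=20, c2=4)
macro 4: S0 reads c0=0 → after 1×micro: 2; S1 reads c2=4 → after 1×micro: 44; S2 reads c1=44 → after 1×micro: 4 ⇒ (c0=2, c1=44, c2=4)
macro 5: S0 reads c0=2 → after 1×micro: 0; S1 reads c2=4 → after 1×micro: 92; S2 reads c1=92 → after 1×micro: 4 ⇒ (c0=0, c1=92, c2=4)
macro 6: S0 reads c0=0 → after 1×micro: 2; S1 reads c2=4 → after 1×micro: 188; S2 reads c1=188 → after 1×micro: 4 ⇒ (c0=2, c1=188, c2=4)
macro 7: S0 reads c0=2 → after 1×micro: 0; S1 reads c2=4 → after 1×micro: 380; S2 reads c1=380 → after 1×micro: 4 ⇒ (c0=0, c1=380, c2=4)
macro 8: S0 reads c0=0 → after 1×micro: 2; S1 reads c2=4 → after 1×micro: 764; S2 reads c1=764 → after 1×micro: 4 ⇒ (c0=2, c1=764, c2=4)
macro 9: S0 reads c0=2 → after 1×micro: 0; S1 reads c2=4 → after 1×micro: 1532; S2 reads c1=1532 → after 1×micro: 4 ⇒ (c0=0, c1=1532, c2=4)
macro 10: S0 reads c0=0 → after 1×micro: 2; S1 reads c2=4 → after 1×micro: 3068; S2 reads c1=3068 → after 1×micro: 4 ⇒ (c0=2, c1=3068, c2=4)

c2 at macro-step 8 = 4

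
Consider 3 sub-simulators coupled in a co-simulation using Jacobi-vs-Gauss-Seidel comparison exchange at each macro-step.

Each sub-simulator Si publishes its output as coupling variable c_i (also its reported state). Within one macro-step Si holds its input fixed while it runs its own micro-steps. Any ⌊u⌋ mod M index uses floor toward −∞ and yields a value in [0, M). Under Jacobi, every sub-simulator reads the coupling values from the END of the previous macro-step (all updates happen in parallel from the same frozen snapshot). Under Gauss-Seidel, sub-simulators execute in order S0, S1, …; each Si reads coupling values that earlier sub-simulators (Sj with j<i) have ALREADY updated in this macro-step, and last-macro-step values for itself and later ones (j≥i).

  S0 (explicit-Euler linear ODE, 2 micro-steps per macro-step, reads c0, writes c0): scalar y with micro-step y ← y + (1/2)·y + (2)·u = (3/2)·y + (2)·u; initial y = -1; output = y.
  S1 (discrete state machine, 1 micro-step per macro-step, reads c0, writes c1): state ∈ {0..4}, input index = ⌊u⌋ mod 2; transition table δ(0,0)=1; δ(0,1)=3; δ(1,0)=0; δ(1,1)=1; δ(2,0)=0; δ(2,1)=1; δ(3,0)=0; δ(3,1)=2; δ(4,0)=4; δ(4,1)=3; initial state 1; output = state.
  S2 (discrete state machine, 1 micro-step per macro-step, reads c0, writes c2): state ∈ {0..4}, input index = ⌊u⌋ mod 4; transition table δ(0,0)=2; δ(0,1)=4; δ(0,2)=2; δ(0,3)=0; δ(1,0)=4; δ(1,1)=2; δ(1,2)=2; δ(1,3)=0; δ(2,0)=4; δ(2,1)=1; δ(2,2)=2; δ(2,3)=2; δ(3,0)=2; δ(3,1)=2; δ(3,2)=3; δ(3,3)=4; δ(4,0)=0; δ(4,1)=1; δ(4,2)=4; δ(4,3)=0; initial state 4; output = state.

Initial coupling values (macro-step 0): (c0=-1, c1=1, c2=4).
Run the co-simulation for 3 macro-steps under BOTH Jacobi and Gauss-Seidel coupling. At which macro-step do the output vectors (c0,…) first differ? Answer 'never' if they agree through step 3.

first divergence at macro-step: 1

[Jacobi] macro 1: S0 reads c0=-1 → after 2×micro: -29/4; S1 reads c0=-1 → after 1×micro: 1; S2 reads c0=-1 → after 1×micro: 0 ⇒ (c0=-29/4, c1=1, c2=0)
[Jacobi] macro 2: S0 reads c0=-29/4 → after 2×micro: -841/16; S1 reads c0=-29/4 → after 1×micro: 0; S2 reads c0=-29/4 → after 1×micro: 2 ⇒ (c0=-841/16, c1=0, c2=2)
[Jacobi] macro 3: S0 reads c0=-841/16 → after 2×micro: -24389/64; S1 reads c0=-841/16 → after 1×micro: 3; S2 reads c0=-841/16 → after 1×micro: 2 ⇒ (c0=-24389/64, c1=3, c2=2)
[Gauss-Seidel] macro 1: S0 reads c0=-1 → after 2×micro: -29/4; S1 reads c0=-29/4 → after 1×micro: 0; S2 reads c0=-29/4 → after 1×micro: 0 ⇒ (c0=-29/4, c1=0, c2=0)
[Gauss-Seidel] macro 2: S0 reads c0=-29/4 → after 2×micro: -841/16; S1 reads c0=-841/16 → after 1×micro: 3; S2 reads c0=-841/16 → after 1×micro: 0 ⇒ (c0=-841/16, c1=3, c2=0)
[Gauss-Seidel] macro 3: S0 reads c0=-841/16 → after 2×micro: -24389/64; S1 reads c0=-24389/64 → after 1×micro: 0; S2 reads c0=-24389/64 → after 1×micro: 2 ⇒ (c0=-24389/64, c1=0, c2=2)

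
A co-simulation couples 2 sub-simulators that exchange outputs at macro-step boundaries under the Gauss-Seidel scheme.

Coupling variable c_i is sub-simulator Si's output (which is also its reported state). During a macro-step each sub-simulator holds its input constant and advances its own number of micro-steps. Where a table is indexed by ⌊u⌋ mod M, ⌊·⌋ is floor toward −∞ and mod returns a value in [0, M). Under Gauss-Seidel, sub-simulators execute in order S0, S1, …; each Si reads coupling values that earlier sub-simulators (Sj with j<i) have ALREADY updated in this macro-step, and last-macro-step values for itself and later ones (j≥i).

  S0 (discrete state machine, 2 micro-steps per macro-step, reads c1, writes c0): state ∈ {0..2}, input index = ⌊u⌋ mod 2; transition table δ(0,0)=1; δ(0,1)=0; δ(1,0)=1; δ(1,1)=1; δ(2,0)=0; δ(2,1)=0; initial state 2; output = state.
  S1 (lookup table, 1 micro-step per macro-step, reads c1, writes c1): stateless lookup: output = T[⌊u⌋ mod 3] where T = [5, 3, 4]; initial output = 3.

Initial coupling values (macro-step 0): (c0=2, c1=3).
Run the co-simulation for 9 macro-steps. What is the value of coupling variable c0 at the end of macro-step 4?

macro 1: S0 reads c1=3 → after 2×micro: 0; S1 reads c1=3 → after 1×micro: 5 ⇒ (c0=0, c1=5)
macro 2: S0 reads c1=5 → after 2×micro: 0; S1 reads c1=5 → after 1×micro: 4 ⇒ (c0=0, c1=4)
macro 3: S0 reads c1=4 → after 2×micro: 1; S1 reads c1=4 → after 1×micro: 3 ⇒ (c0=1, c1=3)
macro 4: S0 reads c1=3 → after 2×micro: 1; S1 reads c1=3 → after 1×micro: 5 ⇒ (c0=1, c1=5)
macro 5: S0 reads c1=5 → after 2×micro: 1; S1 reads c1=5 → after 1×micro: 4 ⇒ (c0=1, c1=4)
macro 6: S0 reads c1=4 → after 2×micro: 1; S1 reads c1=4 → after 1×micro: 3 ⇒ (c0=1, c1=3)
macro 7: S0 reads c1=3 → after 2×micro: 1; S1 reads c1=3 → after 1×micro: 5 ⇒ (c0=1, c1=5)
macro 8: S0 reads c1=5 → after 2×micro: 1; S1 reads c1=5 → after 1×micro: 4 ⇒ (c0=1, c1=4)
macro 9: S0 reads c1=4 → after 2×micro: 1; S1 reads c1=4 → after 1×micro: 3 ⇒ (c0=1, c1=3)

c0 at macro-step 4 = 1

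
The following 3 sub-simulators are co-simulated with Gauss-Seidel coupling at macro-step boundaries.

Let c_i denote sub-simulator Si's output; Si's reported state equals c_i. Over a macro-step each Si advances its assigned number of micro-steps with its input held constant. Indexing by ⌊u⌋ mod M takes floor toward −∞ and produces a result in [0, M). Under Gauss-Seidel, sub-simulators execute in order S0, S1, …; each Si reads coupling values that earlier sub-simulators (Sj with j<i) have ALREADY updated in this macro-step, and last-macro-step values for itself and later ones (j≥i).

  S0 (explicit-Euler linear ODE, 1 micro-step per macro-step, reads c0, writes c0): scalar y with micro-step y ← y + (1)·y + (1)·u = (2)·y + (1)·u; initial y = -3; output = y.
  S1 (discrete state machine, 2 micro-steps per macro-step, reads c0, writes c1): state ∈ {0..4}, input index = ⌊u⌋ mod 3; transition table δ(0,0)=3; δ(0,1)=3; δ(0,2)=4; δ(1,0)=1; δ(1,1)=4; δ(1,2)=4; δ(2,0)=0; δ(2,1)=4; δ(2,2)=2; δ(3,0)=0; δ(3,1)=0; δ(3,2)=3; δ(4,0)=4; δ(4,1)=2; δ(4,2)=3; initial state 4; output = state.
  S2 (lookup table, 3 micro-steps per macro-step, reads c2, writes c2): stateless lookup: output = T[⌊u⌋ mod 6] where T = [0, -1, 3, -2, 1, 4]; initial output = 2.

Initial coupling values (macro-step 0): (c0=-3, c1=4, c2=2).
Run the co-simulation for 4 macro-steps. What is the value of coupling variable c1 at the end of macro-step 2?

c1 at macro-step 2 = 4

macro 1: S0 reads c0=-3 → after 1×micro: -9; S1 reads c0=-9 → after 2×micro: 4; S2 reads c2=2 → after 3×micro: 3 ⇒ (c0=-9, c1=4, c2=3)
macro 2: S0 reads c0=-9 → after 1×micro: -27; S1 reads c0=-27 → after 2×micro: 4; S2 reads c2=3 → after 3×micro: -2 ⇒ (c0=-27, c1=4, c2=-2)
macro 3: S0 reads c0=-27 → after 1×micro: -81; S1 reads c0=-81 → after 2×micro: 4; S2 reads c2=-2 → after 3×micro: 1 ⇒ (c0=-81, c1=4, c2=1)
macro 4: S0 reads c0=-81 → after 1×micro: -243; S1 reads c0=-243 → after 2×micro: 4; S2 reads c2=1 → after 3×micro: -1 ⇒ (c0=-243, c1=4, c2=-1)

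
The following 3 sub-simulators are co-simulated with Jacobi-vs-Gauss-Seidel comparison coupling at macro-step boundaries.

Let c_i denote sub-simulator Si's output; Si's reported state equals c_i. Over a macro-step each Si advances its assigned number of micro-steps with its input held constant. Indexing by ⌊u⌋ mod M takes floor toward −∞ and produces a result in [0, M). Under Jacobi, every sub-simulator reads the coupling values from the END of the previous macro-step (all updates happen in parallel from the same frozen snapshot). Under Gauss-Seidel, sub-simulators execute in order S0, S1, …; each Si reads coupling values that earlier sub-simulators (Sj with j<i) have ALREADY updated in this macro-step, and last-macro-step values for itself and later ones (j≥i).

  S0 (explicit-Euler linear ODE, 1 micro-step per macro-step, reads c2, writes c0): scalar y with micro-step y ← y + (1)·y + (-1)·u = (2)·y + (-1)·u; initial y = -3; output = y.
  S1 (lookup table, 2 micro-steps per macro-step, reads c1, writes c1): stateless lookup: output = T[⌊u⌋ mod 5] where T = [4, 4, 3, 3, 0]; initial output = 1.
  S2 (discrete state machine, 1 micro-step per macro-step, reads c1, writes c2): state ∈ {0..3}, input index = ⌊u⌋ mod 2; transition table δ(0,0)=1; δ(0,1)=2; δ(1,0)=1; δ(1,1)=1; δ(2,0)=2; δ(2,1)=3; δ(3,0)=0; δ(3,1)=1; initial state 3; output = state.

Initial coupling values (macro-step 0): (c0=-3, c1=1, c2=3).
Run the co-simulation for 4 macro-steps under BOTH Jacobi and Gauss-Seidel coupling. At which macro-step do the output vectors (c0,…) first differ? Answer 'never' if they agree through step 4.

first divergence at macro-step: 1

[Jacobi] macro 1: S0 reads c2=3 → after 1×micro: -9; S1 reads c1=1 → after 2×micro: 4; S2 reads c1=1 → after 1×micro: 1 ⇒ (c0=-9, c1=4, c2=1)
[Jacobi] macro 2: S0 reads c2=1 → after 1×micro: -19; S1 reads c1=4 → after 2×micro: 0; S2 reads c1=4 → after 1×micro: 1 ⇒ (c0=-19, c1=0, c2=1)
[Jacobi] macro 3: S0 reads c2=1 → after 1×micro: -39; S1 reads c1=0 → after 2×micro: 4; S2 reads c1=0 → after 1×micro: 1 ⇒ (c0=-39, c1=4, c2=1)
[Jacobi] macro 4: S0 reads c2=1 → after 1×micro: -79; S1 reads c1=4 → after 2×micro: 0; S2 reads c1=4 → after 1×micro: 1 ⇒ (c0=-79, c1=0, c2=1)
[Gauss-Seidel] macro 1: S0 reads c2=3 → after 1×micro: -9; S1 reads c1=1 → after 2×micro: 4; S2 reads c1=4 → after 1×micro: 0 ⇒ (c0=-9, c1=4, c2=0)
[Gauss-Seidel] macro 2: S0 reads c2=0 → after 1×micro: -18; S1 reads c1=4 → after 2×micro: 0; S2 reads c1=0 → after 1×micro: 1 ⇒ (c0=-18, c1=0, c2=1)
[Gauss-Seidel] macro 3: S0 reads c2=1 → after 1×micro: -37; S1 reads c1=0 → after 2×micro: 4; S2 reads c1=4 → after 1×micro: 1 ⇒ (c0=-37, c1=4, c2=1)
[Gauss-Seidel] macro 4: S0 reads c2=1 → after 1×micro: -75; S1 reads c1=4 → after 2×micro: 0; S2 reads c1=0 → after 1×micro: 1 ⇒ (c0=-75, c1=0, c2=1)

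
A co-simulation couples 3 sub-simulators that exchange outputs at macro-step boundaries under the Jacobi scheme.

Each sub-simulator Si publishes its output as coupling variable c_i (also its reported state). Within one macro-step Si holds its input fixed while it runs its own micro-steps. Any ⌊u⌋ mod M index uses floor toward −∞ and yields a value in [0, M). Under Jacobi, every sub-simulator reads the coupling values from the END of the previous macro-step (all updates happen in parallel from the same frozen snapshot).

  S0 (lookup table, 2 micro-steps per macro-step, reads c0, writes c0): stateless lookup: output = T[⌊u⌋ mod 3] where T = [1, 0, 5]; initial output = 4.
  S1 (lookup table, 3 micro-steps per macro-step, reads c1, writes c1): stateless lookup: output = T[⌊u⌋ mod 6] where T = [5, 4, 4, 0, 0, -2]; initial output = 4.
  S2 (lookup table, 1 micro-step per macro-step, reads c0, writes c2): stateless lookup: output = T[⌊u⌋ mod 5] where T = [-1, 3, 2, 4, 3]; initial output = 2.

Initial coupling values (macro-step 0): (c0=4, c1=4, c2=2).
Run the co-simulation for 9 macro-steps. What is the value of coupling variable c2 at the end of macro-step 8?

macro 1: S0 reads c0=4 → after 2×micro: 0; S1 reads c1=4 → after 3×micro: 0; S2 reads c0=4 → after 1×micro: 3 ⇒ (c0=0, c1=0, c2=3)
macro 2: S0 reads c0=0 → after 2×micro: 1; S1 reads c1=0 → after 3×micro: 5; S2 reads c0=0 → after 1×micro: -1 ⇒ (c0=1, c1=5, c2=-1)
macro 3: S0 reads c0=1 → after 2×micro: 0; S1 reads c1=5 → after 3×micro: -2; S2 reads c0=1 → after 1×micro: 3 ⇒ (c0=0, c1=-2, c2=3)
macro 4: S0 reads c0=0 → after 2×micro: 1; S1 reads c1=-2 → after 3×micro: 0; S2 reads c0=0 → after 1×micro: -1 ⇒ (c0=1, c1=0, c2=-1)
macro 5: S0 reads c0=1 → after 2×micro: 0; S1 reads c1=0 → after 3×micro: 5; S2 reads c0=1 → after 1×micro: 3 ⇒ (c0=0, c1=5, c2=3)
macro 6: S0 reads c0=0 → after 2×micro: 1; S1 reads c1=5 → after 3×micro: -2; S2 reads c0=0 → after 1×micro: -1 ⇒ (c0=1, c1=-2, c2=-1)
macro 7: S0 reads c0=1 → after 2×micro: 0; S1 reads c1=-2 → after 3×micro: 0; S2 reads c0=1 → after 1×micro: 3 ⇒ (c0=0, c1=0, c2=3)
macro 8: S0 reads c0=0 → after 2×micro: 1; S1 reads c1=0 → after 3×micro: 5; S2 reads c0=0 → after 1×micro: -1 ⇒ (c0=1, c1=5, c2=-1)
macro 9: S0 reads c0=1 → after 2×micro: 0; S1 reads c1=5 → after 3×micro: -2; S2 reads c0=1 → after 1×micro: 3 ⇒ (c0=0, c1=-2, c2=3)

c2 at macro-step 8 = -1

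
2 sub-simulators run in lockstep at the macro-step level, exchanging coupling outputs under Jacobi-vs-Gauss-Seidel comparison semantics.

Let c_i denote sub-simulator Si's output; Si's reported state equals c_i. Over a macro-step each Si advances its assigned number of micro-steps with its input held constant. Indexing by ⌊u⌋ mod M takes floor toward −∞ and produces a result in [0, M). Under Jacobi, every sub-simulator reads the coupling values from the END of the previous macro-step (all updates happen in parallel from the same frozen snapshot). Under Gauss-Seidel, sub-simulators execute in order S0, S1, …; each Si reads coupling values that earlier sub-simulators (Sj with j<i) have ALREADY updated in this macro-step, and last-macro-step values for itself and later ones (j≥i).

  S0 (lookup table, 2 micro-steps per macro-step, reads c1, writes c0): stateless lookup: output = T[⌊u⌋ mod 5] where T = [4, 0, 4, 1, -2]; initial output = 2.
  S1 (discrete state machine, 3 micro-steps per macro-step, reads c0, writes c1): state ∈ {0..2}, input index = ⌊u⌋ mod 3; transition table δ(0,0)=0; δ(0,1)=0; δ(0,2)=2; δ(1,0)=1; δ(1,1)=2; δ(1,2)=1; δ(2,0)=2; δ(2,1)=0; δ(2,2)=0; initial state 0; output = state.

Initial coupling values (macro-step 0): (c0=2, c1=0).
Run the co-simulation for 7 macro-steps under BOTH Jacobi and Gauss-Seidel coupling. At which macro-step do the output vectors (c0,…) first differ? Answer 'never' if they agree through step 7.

first divergence at macro-step: 1

[Jacobi] macro 1: S0 reads c1=0 → after 2×micro: 4; S1 reads c0=2 → after 3×micro: 2 ⇒ (c0=4, c1=2)
[Jacobi] macro 2: S0 reads c1=2 → after 2×micro: 4; S1 reads c0=4 → after 3×micro: 0 ⇒ (c0=4, c1=0)
[Jacobi] macro 3: S0 reads c1=0 → after 2×micro: 4; S1 reads c0=4 → after 3×micro: 0 ⇒ (c0=4, c1=0)
[Jacobi] macro 4: S0 reads c1=0 → after 2×micro: 4; S1 reads c0=4 → after 3×micro: 0 ⇒ (c0=4, c1=0)
[Jacobi] macro 5: S0 reads c1=0 → after 2×micro: 4; S1 reads c0=4 → after 3×micro: 0 ⇒ (c0=4, c1=0)
[Jacobi] macro 6: S0 reads c1=0 → after 2×micro: 4; S1 reads c0=4 → after 3×micro: 0 ⇒ (c0=4, c1=0)
[Jacobi] macro 7: S0 reads c1=0 → after 2×micro: 4; S1 reads c0=4 → after 3×micro: 0 ⇒ (c0=4, c1=0)
[Gauss-Seidel] macro 1: S0 reads c1=0 → after 2×micro: 4; S1 reads c0=4 → after 3×micro: 0 ⇒ (c0=4, c1=0)
[Gauss-Seidel] macro 2: S0 reads c1=0 → after 2×micro: 4; S1 reads c0=4 → after 3×micro: 0 ⇒ (c0=4, c1=0)
[Gauss-Seidel] macro 3: S0 reads c1=0 → after 2×micro: 4; S1 reads c0=4 → after 3×micro: 0 ⇒ (c0=4, c1=0)
[Gauss-Seidel] macro 4: S0 reads c1=0 → after 2×micro: 4; S1 reads c0=4 → after 3×micro: 0 ⇒ (c0=4, c1=0)
[Gauss-Seidel] macro 5: S0 reads c1=0 → after 2×micro: 4; S1 reads c0=4 → after 3×micro: 0 ⇒ (c0=4, c1=0)
[Gauss-Seidel] macro 6: S0 reads c1=0 → after 2×micro: 4; S1 reads c0=4 → after 3×micro: 0 ⇒ (c0=4, c1=0)
[Gauss-Seidel] macro 7: S0 reads c1=0 → after 2×micro: 4; S1 reads c0=4 → after 3×micro: 0 ⇒ (c0=4, c1=0)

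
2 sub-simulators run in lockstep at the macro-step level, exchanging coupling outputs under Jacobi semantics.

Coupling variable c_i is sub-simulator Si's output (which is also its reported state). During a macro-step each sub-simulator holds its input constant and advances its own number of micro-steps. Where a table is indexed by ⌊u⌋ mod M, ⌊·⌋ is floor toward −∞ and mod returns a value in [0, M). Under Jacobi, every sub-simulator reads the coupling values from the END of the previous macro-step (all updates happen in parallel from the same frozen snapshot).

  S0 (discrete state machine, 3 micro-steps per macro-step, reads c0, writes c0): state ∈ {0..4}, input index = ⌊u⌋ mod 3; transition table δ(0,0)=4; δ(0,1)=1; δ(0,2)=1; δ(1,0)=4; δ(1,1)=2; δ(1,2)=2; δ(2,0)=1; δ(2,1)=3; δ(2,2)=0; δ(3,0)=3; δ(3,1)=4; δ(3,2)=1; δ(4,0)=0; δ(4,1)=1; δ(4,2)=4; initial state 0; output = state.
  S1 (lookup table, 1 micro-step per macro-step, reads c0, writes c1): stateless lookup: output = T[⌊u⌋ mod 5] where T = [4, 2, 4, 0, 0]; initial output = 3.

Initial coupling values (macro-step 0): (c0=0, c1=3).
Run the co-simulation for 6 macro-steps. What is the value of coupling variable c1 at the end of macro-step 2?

c1 at macro-step 2 = 0

macro 1: S0 reads c0=0 → after 3×micro: 4; S1 reads c0=0 → after 1×micro: 4 ⇒ (c0=4, c1=4)
macro 2: S0 reads c0=4 → after 3×micro: 3; S1 reads c0=4 → after 1×micro: 0 ⇒ (c0=3, c1=0)
macro 3: S0 reads c0=3 → after 3×micro: 3; S1 reads c0=3 → after 1×micro: 0 ⇒ (c0=3, c1=0)
macro 4: S0 reads c0=3 → after 3×micro: 3; S1 reads c0=3 → after 1×micro: 0 ⇒ (c0=3, c1=0)
macro 5: S0 reads c0=3 → after 3×micro: 3; S1 reads c0=3 → after 1×micro: 0 ⇒ (c0=3, c1=0)
macro 6: S0 reads c0=3 → after 3×micro: 3; S1 reads c0=3 → after 1×micro: 0 ⇒ (c0=3, c1=0)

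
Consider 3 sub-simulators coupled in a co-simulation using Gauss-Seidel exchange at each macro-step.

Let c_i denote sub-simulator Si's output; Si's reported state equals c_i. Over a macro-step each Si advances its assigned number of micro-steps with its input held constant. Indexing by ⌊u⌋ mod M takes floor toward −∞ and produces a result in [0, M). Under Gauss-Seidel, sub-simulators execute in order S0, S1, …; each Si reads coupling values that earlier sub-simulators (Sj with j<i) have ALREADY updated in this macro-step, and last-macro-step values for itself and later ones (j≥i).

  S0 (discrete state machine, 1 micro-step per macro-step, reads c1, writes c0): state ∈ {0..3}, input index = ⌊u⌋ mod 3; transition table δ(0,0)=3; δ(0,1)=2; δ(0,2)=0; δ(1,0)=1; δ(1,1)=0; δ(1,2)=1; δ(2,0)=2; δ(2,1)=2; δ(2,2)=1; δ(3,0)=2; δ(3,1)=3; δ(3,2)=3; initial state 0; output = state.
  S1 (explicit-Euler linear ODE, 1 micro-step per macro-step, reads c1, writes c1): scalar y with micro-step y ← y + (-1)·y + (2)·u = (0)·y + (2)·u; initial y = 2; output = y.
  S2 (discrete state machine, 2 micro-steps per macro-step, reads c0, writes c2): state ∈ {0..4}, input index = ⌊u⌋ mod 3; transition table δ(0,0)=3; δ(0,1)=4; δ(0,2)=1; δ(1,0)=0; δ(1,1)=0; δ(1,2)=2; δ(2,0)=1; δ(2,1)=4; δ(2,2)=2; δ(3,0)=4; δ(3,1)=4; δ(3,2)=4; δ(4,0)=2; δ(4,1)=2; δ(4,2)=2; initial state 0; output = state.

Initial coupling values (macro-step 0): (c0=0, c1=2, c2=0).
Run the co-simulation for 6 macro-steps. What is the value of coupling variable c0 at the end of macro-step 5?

macro 1: S0 reads c1=2 → after 1×micro: 0; S1 reads c1=2 → after 1×micro: 4; S2 reads c0=0 → after 2×micro: 4 ⇒ (c0=0, c1=4, c2=4)
macro 2: S0 reads c1=4 → after 1×micro: 2; S1 reads c1=4 → after 1×micro: 8; S2 reads c0=2 → after 2×micro: 2 ⇒ (c0=2, c1=8, c2=2)
macro 3: S0 reads c1=8 → after 1×micro: 1; S1 reads c1=8 → after 1×micro: 16; S2 reads c0=1 → after 2×micro: 2 ⇒ (c0=1, c1=16, c2=2)
macro 4: S0 reads c1=16 → after 1×micro: 0; S1 reads c1=16 → after 1×micro: 32; S2 reads c0=0 → after 2×micro: 0 ⇒ (c0=0, c1=32, c2=0)
macro 5: S0 reads c1=32 → after 1×micro: 0; S1 reads c1=32 → after 1×micro: 64; S2 reads c0=0 → after 2×micro: 4 ⇒ (c0=0, c1=64, c2=4)
macro 6: S0 reads c1=64 → after 1×micro: 2; S1 reads c1=64 → after 1×micro: 128; S2 reads c0=2 → after 2×micro: 2 ⇒ (c0=2, c1=128, c2=2)

c0 at macro-step 5 = 0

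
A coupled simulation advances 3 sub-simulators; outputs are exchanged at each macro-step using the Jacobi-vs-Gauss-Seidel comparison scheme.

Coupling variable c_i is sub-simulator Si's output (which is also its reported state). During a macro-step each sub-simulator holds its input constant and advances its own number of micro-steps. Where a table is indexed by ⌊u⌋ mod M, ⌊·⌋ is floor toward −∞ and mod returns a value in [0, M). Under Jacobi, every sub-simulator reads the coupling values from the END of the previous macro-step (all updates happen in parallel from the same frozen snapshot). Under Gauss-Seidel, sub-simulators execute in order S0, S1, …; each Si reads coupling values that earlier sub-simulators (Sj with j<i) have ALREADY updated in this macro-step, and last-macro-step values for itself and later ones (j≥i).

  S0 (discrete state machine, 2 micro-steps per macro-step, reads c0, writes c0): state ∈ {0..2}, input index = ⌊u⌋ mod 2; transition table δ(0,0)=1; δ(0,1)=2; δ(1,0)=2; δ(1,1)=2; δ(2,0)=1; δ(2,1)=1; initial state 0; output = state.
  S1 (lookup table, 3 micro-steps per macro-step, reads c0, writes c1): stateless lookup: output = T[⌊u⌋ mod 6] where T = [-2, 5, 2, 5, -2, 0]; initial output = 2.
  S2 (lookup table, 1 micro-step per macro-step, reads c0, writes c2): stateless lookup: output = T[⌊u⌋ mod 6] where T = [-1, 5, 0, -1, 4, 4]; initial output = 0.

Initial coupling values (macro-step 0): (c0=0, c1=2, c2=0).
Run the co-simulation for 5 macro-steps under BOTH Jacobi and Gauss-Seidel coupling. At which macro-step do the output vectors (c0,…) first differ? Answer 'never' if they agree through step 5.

first divergence at macro-step: 1

[Jacobi] macro 1: S0 reads c0=0 → after 2×micro: 2; S1 reads c0=0 → after 3×micro: -2; S2 reads c0=0 → after 1×micro: -1 ⇒ (c0=2, c1=-2, c2=-1)
[Jacobi] macro 2: S0 reads c0=2 → after 2×micro: 2; S1 reads c0=2 → after 3×micro: 2; S2 reads c0=2 → after 1×micro: 0 ⇒ (c0=2, c1=2, c2=0)
[Jacobi] macro 3: S0 reads c0=2 → after 2×micro: 2; S1 reads c0=2 → after 3×micro: 2; S2 reads c0=2 → after 1×micro: 0 ⇒ (c0=2, c1=2, c2=0)
[Jacobi] macro 4: S0 reads c0=2 → after 2×micro: 2; S1 reads c0=2 → after 3×micro: 2; S2 reads c0=2 → after 1×micro: 0 ⇒ (c0=2, c1=2, c2=0)
[Jacobi] macro 5: S0 reads c0=2 → after 2×micro: 2; S1 reads c0=2 → after 3×micro: 2; S2 reads c0=2 → after 1×micro: 0 ⇒ (c0=2, c1=2, c2=0)
[Gauss-Seidel] macro 1: S0 reads c0=0 → after 2×micro: 2; S1 reads c0=2 → after 3×micro: 2; S2 reads c0=2 → after 1×micro: 0 ⇒ (c0=2, c1=2, c2=0)
[Gauss-Seidel] macro 2: S0 reads c0=2 → after 2×micro: 2; S1 reads c0=2 → after 3×micro: 2; S2 reads c0=2 → after 1×micro: 0 ⇒ (c0=2, c1=2, c2=0)
[Gauss-Seidel] macro 3: S0 reads c0=2 → after 2×micro: 2; S1 reads c0=2 → after 3×micro: 2; S2 reads c0=2 → after 1×micro: 0 ⇒ (c0=2, c1=2, c2=0)
[Gauss-Seidel] macro 4: S0 reads c0=2 → after 2×micro: 2; S1 reads c0=2 → after 3×micro: 2; S2 reads c0=2 → after 1×micro: 0 ⇒ (c0=2, c1=2, c2=0)
[Gauss-Seidel] macro 5: S0 reads c0=2 → after 2×micro: 2; S1 reads c0=2 → after 3×micro: 2; S2 reads c0=2 → after 1×micro: 0 ⇒ (c0=2, c1=2, c2=0)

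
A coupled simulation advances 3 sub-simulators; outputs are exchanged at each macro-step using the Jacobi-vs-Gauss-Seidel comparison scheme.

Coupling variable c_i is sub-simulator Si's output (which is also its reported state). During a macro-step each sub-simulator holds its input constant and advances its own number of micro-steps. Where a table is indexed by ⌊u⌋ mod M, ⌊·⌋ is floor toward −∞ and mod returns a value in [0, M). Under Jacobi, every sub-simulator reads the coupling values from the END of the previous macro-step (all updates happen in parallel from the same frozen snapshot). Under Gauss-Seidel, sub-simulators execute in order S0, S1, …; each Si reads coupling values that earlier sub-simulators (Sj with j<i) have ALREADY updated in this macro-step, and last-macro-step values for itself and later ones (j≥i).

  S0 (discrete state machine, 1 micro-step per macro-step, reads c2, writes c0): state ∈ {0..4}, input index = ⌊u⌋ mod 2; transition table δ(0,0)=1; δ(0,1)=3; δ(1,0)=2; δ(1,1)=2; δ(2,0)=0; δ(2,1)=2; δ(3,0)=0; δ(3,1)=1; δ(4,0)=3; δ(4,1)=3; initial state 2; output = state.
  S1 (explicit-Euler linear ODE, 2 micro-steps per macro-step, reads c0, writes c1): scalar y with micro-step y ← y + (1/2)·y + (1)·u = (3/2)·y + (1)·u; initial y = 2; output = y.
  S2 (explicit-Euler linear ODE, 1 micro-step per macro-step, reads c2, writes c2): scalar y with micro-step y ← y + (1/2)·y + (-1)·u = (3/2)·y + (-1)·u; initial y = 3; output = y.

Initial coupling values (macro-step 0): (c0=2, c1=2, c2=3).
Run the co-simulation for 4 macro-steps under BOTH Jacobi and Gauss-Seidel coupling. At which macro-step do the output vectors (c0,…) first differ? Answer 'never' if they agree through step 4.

first divergence at macro-step: 3

[Jacobi] macro 1: S0 reads c2=3 → after 1×micro: 2; S1 reads c0=2 → after 2×micro: 19/2; S2 reads c2=3 → after 1×micro: 3/2 ⇒ (c0=2, c1=19/2, c2=3/2)
[Jacobi] macro 2: S0 reads c2=3/2 → after 1×micro: 2; S1 reads c0=2 → after 2×micro: 211/8; S2 reads c2=3/2 → after 1×micro: 3/4 ⇒ (c0=2, c1=211/8, c2=3/4)
[Jacobi] macro 3: S0 reads c2=3/4 → after 1×micro: 0; S1 reads c0=2 → after 2×micro: 2059/32; S2 reads c2=3/4 → after 1×micro: 3/8 ⇒ (c0=0, c1=2059/32, c2=3/8)
[Jacobi] macro 4: S0 reads c2=3/8 → after 1×micro: 1; S1 reads c0=0 → after 2×micro: 18531/128; S2 reads c2=3/8 → after 1×micro: 3/16 ⇒ (c0=1, c1=18531/128, c2=3/16)
[Gauss-Seidel] macro 1: S0 reads c2=3 → after 1×micro: 2; S1 reads c0=2 → after 2×micro: 19/2; S2 reads c2=3 → after 1×micro: 3/2 ⇒ (c0=2, c1=19/2, c2=3/2)
[Gauss-Seidel] macro 2: S0 reads c2=3/2 → after 1×micro: 2; S1 reads c0=2 → after 2×micro: 211/8; S2 reads c2=3/2 → after 1×micro: 3/4 ⇒ (c0=2, c1=211/8, c2=3/4)
[Gauss-Seidel] macro 3: S0 reads c2=3/4 → after 1×micro: 0; S1 reads c0=0 → after 2×micro: 1899/32; S2 reads c2=3/4 → after 1×micro: 3/8 ⇒ (c0=0, c1=1899/32, c2=3/8)
[Gauss-Seidel] macro 4: S0 reads c2=3/8 → after 1×micro: 1; S1 reads c0=1 → after 2×micro: 17411/128; S2 reads c2=3/8 → after 1×micro: 3/16 ⇒ (c0=1, c1=17411/128, c2=3/16)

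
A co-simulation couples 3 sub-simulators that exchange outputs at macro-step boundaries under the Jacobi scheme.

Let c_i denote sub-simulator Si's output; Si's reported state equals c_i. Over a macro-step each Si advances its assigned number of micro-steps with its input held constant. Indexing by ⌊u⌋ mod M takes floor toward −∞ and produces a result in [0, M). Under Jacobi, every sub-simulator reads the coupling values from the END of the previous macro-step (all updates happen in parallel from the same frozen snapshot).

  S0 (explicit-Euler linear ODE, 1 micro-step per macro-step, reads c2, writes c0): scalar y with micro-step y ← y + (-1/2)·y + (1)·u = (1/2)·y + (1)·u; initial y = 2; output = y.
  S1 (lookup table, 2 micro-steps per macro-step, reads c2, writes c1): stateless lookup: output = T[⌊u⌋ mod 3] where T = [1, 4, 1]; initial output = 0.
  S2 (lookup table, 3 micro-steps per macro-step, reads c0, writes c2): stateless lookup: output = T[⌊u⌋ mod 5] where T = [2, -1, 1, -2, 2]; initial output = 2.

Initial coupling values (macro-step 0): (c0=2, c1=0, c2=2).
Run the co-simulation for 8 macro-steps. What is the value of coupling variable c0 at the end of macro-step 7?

macro 1: S0 reads c2=2 → after 1×micro: 3; S1 reads c2=2 → after 2×micro: 1; S2 reads c0=2 → after 3×micro: 1 ⇒ (c0=3, c1=1, c2=1)
macro 2: S0 reads c2=1 → after 1×micro: 5/2; S1 reads c2=1 → after 2×micro: 4; S2 reads c0=3 → after 3×micro: -2 ⇒ (c0=5/2, c1=4, c2=-2)
macro 3: S0 reads c2=-2 → after 1×micro: -3/4; S1 reads c2=-2 → after 2×micro: 4; S2 reads c0=5/2 → after 3×micro: 1 ⇒ (c0=-3/4, c1=4, c2=1)
macro 4: S0 reads c2=1 → after 1×micro: 5/8; S1 reads c2=1 → after 2×micro: 4; S2 reads c0=-3/4 → after 3×micro: 2 ⇒ (c0=5/8, c1=4, c2=2)
macro 5: S0 reads c2=2 → after 1×micro: 37/16; S1 reads c2=2 → after 2×micro: 1; S2 reads c0=5/8 → after 3×micro: 2 ⇒ (c0=37/16, c1=1, c2=2)
macro 6: S0 reads c2=2 → after 1×micro: 101/32; S1 reads c2=2 → after 2×micro: 1; S2 reads c0=37/16 → after 3×micro: 1 ⇒ (c0=101/32, c1=1, c2=1)
macro 7: S0 reads c2=1 → after 1×micro: 165/64; S1 reads c2=1 → after 2×micro: 4; S2 reads c0=101/32 → after 3×micro: -2 ⇒ (c0=165/64, c1=4, c2=-2)
macro 8: S0 reads c2=-2 → after 1×micro: -91/128; S1 reads c2=-2 → after 2×micro: 4; S2 reads c0=165/64 → after 3×micro: 1 ⇒ (c0=-91/128, c1=4, c2=1)

c0 at macro-step 7 = 165/64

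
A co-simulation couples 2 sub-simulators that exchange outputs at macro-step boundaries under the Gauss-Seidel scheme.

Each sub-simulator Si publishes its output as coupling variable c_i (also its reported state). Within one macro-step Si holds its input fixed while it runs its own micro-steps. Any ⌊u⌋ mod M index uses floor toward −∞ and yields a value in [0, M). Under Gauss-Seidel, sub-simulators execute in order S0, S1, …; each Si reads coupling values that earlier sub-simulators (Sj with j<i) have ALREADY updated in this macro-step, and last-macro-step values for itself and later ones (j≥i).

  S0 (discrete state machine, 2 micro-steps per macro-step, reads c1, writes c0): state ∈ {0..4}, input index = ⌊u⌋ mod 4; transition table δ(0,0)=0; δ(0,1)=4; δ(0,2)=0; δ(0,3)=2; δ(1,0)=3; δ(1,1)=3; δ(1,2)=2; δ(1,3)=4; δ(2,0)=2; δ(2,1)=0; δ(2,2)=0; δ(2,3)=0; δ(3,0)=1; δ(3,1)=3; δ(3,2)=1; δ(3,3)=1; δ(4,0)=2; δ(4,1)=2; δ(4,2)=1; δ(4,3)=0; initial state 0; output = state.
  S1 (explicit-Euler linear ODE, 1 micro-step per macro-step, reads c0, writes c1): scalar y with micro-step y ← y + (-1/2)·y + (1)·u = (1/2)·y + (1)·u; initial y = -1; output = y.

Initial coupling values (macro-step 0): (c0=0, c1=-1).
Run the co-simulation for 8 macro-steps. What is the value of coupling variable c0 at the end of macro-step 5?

c0 at macro-step 5 = 0

macro 1: S0 reads c1=-1 → after 2×micro: 0; S1 reads c0=0 → after 1×micro: -1/2 ⇒ (c0=0, c1=-1/2)
macro 2: S0 reads c1=-1/2 → after 2×micro: 0; S1 reads c0=0 → after 1×micro: -1/4 ⇒ (c0=0, c1=-1/4)
macro 3: S0 reads c1=-1/4 → after 2×micro: 0; S1 reads c0=0 → after 1×micro: -1/8 ⇒ (c0=0, c1=-1/8)
macro 4: S0 reads c1=-1/8 → after 2×micro: 0; S1 reads c0=0 → after 1×micro: -1/16 ⇒ (c0=0, c1=-1/16)
macro 5: S0 reads c1=-1/16 → after 2×micro: 0; S1 reads c0=0 → after 1×micro: -1/32 ⇒ (c0=0, c1=-1/32)
macro 6: S0 reads c1=-1/32 → after 2×micro: 0; S1 reads c0=0 → after 1×micro: -1/64 ⇒ (c0=0, c1=-1/64)
macro 7: S0 reads c1=-1/64 → after 2×micro: 0; S1 reads c0=0 → after 1×micro: -1/128 ⇒ (c0=0, c1=-1/128)
macro 8: S0 reads c1=-1/128 → after 2×micro: 0; S1 reads c0=0 → after 1×micro: -1/256 ⇒ (c0=0, c1=-1/256)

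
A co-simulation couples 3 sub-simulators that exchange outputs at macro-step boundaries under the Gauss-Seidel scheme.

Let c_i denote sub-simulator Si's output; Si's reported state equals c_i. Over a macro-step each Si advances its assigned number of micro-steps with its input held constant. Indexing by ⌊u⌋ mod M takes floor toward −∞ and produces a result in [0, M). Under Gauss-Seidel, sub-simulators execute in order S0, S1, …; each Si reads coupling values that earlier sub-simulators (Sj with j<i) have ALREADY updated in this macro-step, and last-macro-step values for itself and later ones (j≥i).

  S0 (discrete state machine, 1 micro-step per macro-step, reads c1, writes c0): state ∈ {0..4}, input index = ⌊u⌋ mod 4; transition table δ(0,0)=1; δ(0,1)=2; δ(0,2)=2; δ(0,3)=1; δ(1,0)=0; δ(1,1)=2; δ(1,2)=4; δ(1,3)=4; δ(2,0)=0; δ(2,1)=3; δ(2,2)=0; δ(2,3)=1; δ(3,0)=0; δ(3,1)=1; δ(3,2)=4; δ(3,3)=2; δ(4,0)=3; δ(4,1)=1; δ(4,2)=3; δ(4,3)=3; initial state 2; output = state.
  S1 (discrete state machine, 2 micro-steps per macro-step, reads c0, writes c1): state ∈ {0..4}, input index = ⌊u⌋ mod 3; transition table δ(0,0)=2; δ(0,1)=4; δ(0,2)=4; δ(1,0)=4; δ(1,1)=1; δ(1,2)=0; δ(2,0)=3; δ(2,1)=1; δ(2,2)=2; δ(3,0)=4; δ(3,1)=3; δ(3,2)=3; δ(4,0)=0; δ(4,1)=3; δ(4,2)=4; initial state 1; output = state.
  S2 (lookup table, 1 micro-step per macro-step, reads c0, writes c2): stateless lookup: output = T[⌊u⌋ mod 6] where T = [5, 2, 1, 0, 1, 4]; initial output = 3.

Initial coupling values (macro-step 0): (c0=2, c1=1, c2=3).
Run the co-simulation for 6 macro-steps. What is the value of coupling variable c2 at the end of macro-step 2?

macro 1: S0 reads c1=1 → after 1×micro: 3; S1 reads c0=3 → after 2×micro: 0; S2 reads c0=3 → after 1×micro: 0 ⇒ (c0=3, c1=0, c2=0)
macro 2: S0 reads c1=0 → after 1×micro: 0; S1 reads c0=0 → after 2×micro: 3; S2 reads c0=0 → after 1×micro: 5 ⇒ (c0=0, c1=3, c2=5)
macro 3: S0 reads c1=3 → after 1×micro: 1; S1 reads c0=1 → after 2×micro: 3; S2 reads c0=1 → after 1×micro: 2 ⇒ (c0=1, c1=3, c2=2)
macro 4: S0 reads c1=3 → after 1×micro: 4; S1 reads c0=4 → after 2×micro: 3; S2 reads c0=4 → after 1×micro: 1 ⇒ (c0=4, c1=3, c2=1)
macro 5: S0 reads c1=3 → after 1×micro: 3; S1 reads c0=3 → after 2×micro: 0; S2 reads c0=3 → after 1×micro: 0 ⇒ (c0=3, c1=0, c2=0)
macro 6: S0 reads c1=0 → after 1×micro: 0; S1 reads c0=0 → after 2×micro: 3; S2 reads c0=0 → after 1×micro: 5 ⇒ (c0=0, c1=3, c2=5)

c2 at macro-step 2 = 5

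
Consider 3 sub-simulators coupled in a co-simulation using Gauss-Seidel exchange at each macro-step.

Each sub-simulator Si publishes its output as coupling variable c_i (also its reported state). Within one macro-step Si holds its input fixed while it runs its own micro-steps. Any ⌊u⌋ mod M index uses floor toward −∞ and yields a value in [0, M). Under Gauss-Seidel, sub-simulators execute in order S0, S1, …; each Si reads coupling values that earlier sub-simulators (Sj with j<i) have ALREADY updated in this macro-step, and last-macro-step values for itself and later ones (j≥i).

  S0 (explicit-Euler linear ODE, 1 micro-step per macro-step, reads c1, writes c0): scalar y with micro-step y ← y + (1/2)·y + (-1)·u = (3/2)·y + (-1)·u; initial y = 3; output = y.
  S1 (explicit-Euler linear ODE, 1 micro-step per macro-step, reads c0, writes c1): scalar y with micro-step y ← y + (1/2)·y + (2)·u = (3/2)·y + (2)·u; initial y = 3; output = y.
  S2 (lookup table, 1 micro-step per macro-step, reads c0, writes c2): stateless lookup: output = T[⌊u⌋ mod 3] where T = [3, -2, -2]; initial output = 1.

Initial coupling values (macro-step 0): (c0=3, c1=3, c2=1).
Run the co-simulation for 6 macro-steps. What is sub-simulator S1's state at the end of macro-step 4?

macro 1: S0 reads c1=3 → after 1×micro: 3/2; S1 reads c0=3/2 → after 1×micro: 15/2; S2 reads c0=3/2 → after 1×micro: -2 ⇒ (c0=3/2, c1=15/2, c2=-2)
macro 2: S0 reads c1=15/2 → after 1×micro: -21/4; S1 reads c0=-21/4 → after 1×micro: 3/4; S2 reads c0=-21/4 → after 1×micro: 3 ⇒ (c0=-21/4, c1=3/4, c2=3)
macro 3: S0 reads c1=3/4 → after 1×micro: -69/8; S1 reads c0=-69/8 → after 1×micro: -129/8; S2 reads c0=-69/8 → after 1×micro: 3 ⇒ (c0=-69/8, c1=-129/8, c2=3)
macro 4: S0 reads c1=-129/8 → after 1×micro: 51/16; S1 reads c0=51/16 → after 1×micro: -285/16; S2 reads c0=51/16 → after 1×micro: 3 ⇒ (c0=51/16, c1=-285/16, c2=3)
macro 5: S0 reads c1=-285/16 → after 1×micro: 723/32; S1 reads c0=723/32 → after 1×micro: 591/32; S2 reads c0=723/32 → after 1×micro: -2 ⇒ (c0=723/32, c1=591/32, c2=-2)
macro 6: S0 reads c1=591/32 → after 1×micro: 987/64; S1 reads c0=987/64 → after 1×micro: 3747/64; S2 reads c0=987/64 → after 1×micro: 3 ⇒ (c0=987/64, c1=3747/64, c2=3)

S1 state at macro-step 4 = -285/16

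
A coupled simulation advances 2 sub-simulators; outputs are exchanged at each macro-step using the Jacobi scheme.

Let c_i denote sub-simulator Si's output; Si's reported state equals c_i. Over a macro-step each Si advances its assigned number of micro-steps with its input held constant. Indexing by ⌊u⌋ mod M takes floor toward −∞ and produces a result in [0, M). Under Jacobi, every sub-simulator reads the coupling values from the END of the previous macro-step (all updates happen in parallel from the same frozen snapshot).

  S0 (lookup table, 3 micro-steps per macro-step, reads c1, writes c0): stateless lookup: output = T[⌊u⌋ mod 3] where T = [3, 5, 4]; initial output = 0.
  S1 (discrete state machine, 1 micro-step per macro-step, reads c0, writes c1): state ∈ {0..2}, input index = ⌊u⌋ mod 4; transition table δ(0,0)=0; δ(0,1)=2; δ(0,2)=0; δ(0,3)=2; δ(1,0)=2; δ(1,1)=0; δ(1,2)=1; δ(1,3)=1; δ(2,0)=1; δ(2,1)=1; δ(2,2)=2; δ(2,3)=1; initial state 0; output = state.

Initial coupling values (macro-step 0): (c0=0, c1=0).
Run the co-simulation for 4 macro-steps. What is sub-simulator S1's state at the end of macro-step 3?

S1 state at macro-step 3 = 1

macro 1: S0 reads c1=0 → after 3×micro: 3; S1 reads c0=0 → after 1×micro: 0 ⇒ (c0=3, c1=0)
macro 2: S0 reads c1=0 → after 3×micro: 3; S1 reads c0=3 → after 1×micro: 2 ⇒ (c0=3, c1=2)
macro 3: S0 reads c1=2 → after 3×micro: 4; S1 reads c0=3 → after 1×micro: 1 ⇒ (c0=4, c1=1)
macro 4: S0 reads c1=1 → after 3×micro: 5; S1 reads c0=4 → after 1×micro: 2 ⇒ (c0=5, c1=2)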